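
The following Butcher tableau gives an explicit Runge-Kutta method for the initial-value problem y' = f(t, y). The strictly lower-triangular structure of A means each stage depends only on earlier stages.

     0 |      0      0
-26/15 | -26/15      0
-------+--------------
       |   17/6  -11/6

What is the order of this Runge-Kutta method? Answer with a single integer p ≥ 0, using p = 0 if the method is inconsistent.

1

b = (17/6, -11/6)
c = (0, -26/15)
Σ b_i: 17/6·1 + (-11/6)·1 = 1 ✓
b·c: (-11/6)·(-26/15) = 143/45 ≠ 1/2 ⇒ order 1.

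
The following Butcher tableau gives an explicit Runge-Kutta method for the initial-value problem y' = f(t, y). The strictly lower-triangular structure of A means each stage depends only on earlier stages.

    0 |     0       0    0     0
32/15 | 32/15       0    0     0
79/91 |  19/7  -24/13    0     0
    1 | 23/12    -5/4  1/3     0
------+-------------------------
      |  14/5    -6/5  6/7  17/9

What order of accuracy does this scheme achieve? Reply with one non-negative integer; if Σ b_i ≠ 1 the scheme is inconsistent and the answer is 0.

0

b = (14/5, -6/5, 6/7, 17/9)
c = (0, 32/15, 79/91, 1)
Ac = (0, 0, -256/65, -649/273)
Σ b_i: 14/5·1 + (-6/5)·1 + 6/7·1 + 17/9·1 = 1369/315 ≠ 1 ⇒ order 0.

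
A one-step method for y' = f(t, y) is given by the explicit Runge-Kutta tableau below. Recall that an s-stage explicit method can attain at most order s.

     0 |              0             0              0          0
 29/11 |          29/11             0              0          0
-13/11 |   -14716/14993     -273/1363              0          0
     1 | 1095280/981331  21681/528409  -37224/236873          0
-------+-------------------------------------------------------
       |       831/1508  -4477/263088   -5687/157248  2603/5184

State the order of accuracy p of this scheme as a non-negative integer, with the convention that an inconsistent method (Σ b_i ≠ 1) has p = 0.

b = (831/1508, -4477/263088, -5687/157248, 2603/5184)
c = (0, 29/11, -13/11, 1)
Ac = (0, 0, -273/517, 765/2603)
Σ b_i: 831/1508·1 + (-4477/263088)·1 + (-5687/157248)·1 + 2603/5184·1 = 1 ✓
b·c: (-4477/263088)·29/11 + (-5687/157248)·(-13/11) + 2603/5184·1 = 1/2 ✓
b·c²: (-4477/263088)·841/121 + (-5687/157248)·169/121 + 2603/5184·1 = 1/3 ✓
b·Ac: (-5687/157248)·(-273/517) + 2603/5184·765/2603 = 1/6 ✓
b·c³: (-4477/263088)·24389/1331 + (-5687/157248)·(-2197/1331) + 2603/5184·1 = 1/4 ✓
b·(c∘Ac): (-5687/157248)·3549/5687 + 2603/5184·765/2603 = 1/8 ✓
b·Ac²: (-5687/157248)·(-7917/5687) + 2603/5184·9/137 = 1/12 ✓
b·A²c: 2603/5184·216/2603 = 1/24 ✓; 4 stages ⇒ order 4.

4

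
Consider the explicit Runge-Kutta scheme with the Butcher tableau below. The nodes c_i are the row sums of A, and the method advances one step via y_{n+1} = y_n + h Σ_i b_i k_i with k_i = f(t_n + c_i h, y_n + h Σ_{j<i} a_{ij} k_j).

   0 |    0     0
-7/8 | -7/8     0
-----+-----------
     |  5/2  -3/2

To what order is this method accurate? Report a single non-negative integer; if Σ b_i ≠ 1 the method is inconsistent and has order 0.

1

b = (5/2, -3/2)
c = (0, -7/8)
Σ b_i: 5/2·1 + (-3/2)·1 = 1 ✓
b·c: (-3/2)·(-7/8) = 21/16 ≠ 1/2 ⇒ order 1.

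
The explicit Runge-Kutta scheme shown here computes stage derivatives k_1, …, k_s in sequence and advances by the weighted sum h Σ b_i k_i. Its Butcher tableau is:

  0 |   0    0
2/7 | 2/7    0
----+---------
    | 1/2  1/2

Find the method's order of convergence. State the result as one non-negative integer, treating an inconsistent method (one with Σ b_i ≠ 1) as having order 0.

b = (1/2, 1/2)
c = (0, 2/7)
Σ b_i: 1/2·1 + 1/2·1 = 1 ✓
b·c: 1/2·2/7 = 1/7 ≠ 1/2 ⇒ order 1.

1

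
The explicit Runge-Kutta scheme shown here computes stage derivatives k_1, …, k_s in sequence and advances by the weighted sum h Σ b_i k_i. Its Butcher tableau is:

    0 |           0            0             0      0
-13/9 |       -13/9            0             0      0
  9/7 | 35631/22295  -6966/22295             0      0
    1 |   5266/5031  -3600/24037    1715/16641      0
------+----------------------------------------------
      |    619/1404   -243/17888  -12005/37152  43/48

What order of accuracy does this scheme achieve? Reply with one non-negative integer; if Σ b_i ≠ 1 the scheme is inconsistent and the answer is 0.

b = (619/1404, -243/17888, -12005/37152, 43/48)
c = (0, -13/9, 9/7, 1)
Ac = (0, 0, 774/1715, 15/43)
Σ b_i: 619/1404·1 + (-243/17888)·1 + (-12005/37152)·1 + 43/48·1 = 1 ✓
b·c: (-243/17888)·(-13/9) + (-12005/37152)·9/7 + 43/48·1 = 1/2 ✓
b·c²: (-243/17888)·169/81 + (-12005/37152)·81/49 + 43/48·1 = 1/3 ✓
b·Ac: (-12005/37152)·774/1715 + 43/48·15/43 = 1/6 ✓
b·c³: (-243/17888)·(-2197/729) + (-12005/37152)·729/343 + 43/48·1 = 1/4 ✓
b·(c∘Ac): (-12005/37152)·6966/12005 + 43/48·15/43 = 1/8 ✓
b·Ac²: (-12005/37152)·(-1118/1715) + 43/48·(-55/387) = 1/12 ✓
b·A²c: 43/48·2/43 = 1/24 ✓; 4 stages ⇒ order 4.

4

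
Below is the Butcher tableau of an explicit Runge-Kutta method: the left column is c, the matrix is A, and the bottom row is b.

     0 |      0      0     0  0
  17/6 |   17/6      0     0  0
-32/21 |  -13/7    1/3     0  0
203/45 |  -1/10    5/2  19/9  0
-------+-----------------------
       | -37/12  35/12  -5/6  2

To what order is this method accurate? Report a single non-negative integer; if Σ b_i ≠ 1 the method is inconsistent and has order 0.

b = (-37/12, 35/12, -5/6, 2)
c = (0, 17/6, -32/21, 203/45)
Ac = (0, 0, 17/18, 2923/756)
Σ b_i: (-37/12)·1 + 35/12·1 + (-5/6)·1 + 2·1 = 1 ✓
b·c: 35/12·17/6 + (-5/6)·(-32/21) + 2·203/45 = 15587/840 ≠ 1/2 ⇒ order 1.

1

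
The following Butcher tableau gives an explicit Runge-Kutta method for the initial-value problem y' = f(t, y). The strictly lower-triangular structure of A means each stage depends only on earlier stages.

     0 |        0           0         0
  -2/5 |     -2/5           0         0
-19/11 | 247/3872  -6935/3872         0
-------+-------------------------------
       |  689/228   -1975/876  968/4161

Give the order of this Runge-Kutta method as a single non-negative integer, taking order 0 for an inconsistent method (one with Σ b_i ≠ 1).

b = (689/228, -1975/876, 968/4161)
c = (0, -2/5, -19/11)
Ac = (0, 0, 1387/1936)
Σ b_i: 689/228·1 + (-1975/876)·1 + 968/4161·1 = 1 ✓
b·c: (-1975/876)·(-2/5) + 968/4161·(-19/11) = 1/2 ✓
b·c²: (-1975/876)·4/25 + 968/4161·361/121 = 1/3 ✓
b·Ac: 968/4161·1387/1936 = 1/6 ✓; 3 stages ⇒ order 3.

3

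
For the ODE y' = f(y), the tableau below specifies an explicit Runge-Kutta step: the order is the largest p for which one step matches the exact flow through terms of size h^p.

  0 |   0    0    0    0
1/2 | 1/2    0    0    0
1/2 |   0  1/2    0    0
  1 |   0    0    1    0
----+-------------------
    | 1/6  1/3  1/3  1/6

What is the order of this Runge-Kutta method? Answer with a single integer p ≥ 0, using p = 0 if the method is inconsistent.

b = (1/6, 1/3, 1/3, 1/6)
c = (0, 1/2, 1/2, 1)
Ac = (0, 0, 1/4, 1/2)
Σ b_i: 1/6·1 + 1/3·1 + 1/3·1 + 1/6·1 = 1 ✓
b·c: 1/3·1/2 + 1/3·1/2 + 1/6·1 = 1/2 ✓
b·c²: 1/3·1/4 + 1/3·1/4 + 1/6·1 = 1/3 ✓
b·Ac: 1/3·1/4 + 1/6·1/2 = 1/6 ✓
b·c³: 1/3·1/8 + 1/3·1/8 + 1/6·1 = 1/4 ✓
b·(c∘Ac): 1/3·1/8 + 1/6·1/2 = 1/8 ✓
b·Ac²: 1/3·1/8 + 1/6·1/4 = 1/12 ✓
b·A²c: 1/6·1/4 = 1/24 ✓; 4 stages ⇒ order 4.

4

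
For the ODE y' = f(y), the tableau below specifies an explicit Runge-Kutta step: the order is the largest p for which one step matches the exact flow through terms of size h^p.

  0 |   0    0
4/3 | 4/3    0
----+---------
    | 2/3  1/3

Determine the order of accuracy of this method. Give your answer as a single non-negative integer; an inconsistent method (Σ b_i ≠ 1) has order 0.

b = (2/3, 1/3)
c = (0, 4/3)
Σ b_i: 2/3·1 + 1/3·1 = 1 ✓
b·c: 1/3·4/3 = 4/9 ≠ 1/2 ⇒ order 1.

1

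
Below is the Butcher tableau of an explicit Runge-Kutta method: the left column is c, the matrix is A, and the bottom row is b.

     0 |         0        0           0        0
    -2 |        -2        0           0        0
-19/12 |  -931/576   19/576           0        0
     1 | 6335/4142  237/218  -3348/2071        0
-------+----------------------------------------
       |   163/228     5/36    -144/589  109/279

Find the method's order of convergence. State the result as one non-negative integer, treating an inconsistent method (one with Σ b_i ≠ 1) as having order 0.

b = (163/228, 5/36, -144/589, 109/279)
c = (0, -2, -19/12, 1)
Ac = (0, 0, -19/288, 42/109)
Σ b_i: 163/228·1 + 5/36·1 + (-144/589)·1 + 109/279·1 = 1 ✓
b·c: 5/36·(-2) + (-144/589)·(-19/12) + 109/279·1 = 1/2 ✓
b·c²: 5/36·4 + (-144/589)·361/144 + 109/279·1 = 1/3 ✓
b·Ac: (-144/589)·(-19/288) + 109/279·42/109 = 1/6 ✓
b·c³: 5/36·(-8) + (-144/589)·(-6859/1728) + 109/279·1 = 1/4 ✓
b·(c∘Ac): (-144/589)·361/3456 + 109/279·42/109 = 1/8 ✓
b·Ac²: (-144/589)·19/144 + 109/279·129/436 = 1/12 ✓
b·A²c: 109/279·93/872 = 1/24 ✓; 4 stages ⇒ order 4.

4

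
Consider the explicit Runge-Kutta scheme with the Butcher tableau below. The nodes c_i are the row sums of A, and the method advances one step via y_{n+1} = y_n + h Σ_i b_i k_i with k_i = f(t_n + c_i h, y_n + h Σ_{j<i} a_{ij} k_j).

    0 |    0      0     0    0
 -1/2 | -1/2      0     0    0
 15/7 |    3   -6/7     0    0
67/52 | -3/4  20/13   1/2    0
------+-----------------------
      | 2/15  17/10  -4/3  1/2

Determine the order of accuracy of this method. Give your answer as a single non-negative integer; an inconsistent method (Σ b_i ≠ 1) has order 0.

b = (2/15, 17/10, -4/3, 1/2)
c = (0, -1/2, 15/7, 67/52)
Ac = (0, 0, 3/7, 55/182)
Σ b_i: 2/15·1 + 17/10·1 + (-4/3)·1 + 1/2·1 = 1 ✓
b·c: 17/10·(-1/2) + (-4/3)·15/7 + 1/2·67/52 = -11149/3640 ≠ 1/2 ⇒ order 1.

1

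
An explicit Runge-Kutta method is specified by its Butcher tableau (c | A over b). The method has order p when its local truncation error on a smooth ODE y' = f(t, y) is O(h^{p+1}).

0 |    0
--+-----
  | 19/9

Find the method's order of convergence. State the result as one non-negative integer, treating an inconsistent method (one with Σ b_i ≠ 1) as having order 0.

b = (19/9)
c = (0)
Σ b_i: 19/9·1 = 19/9 ≠ 1 ⇒ order 0.

0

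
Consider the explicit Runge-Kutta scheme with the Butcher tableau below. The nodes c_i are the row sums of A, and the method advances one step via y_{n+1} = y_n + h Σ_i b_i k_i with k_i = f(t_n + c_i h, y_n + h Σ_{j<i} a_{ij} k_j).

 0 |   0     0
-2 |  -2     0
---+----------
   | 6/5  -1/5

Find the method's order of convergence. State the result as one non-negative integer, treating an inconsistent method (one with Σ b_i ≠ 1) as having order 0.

b = (6/5, -1/5)
c = (0, -2)
Σ b_i: 6/5·1 + (-1/5)·1 = 1 ✓
b·c: (-1/5)·(-2) = 2/5 ≠ 1/2 ⇒ order 1.

1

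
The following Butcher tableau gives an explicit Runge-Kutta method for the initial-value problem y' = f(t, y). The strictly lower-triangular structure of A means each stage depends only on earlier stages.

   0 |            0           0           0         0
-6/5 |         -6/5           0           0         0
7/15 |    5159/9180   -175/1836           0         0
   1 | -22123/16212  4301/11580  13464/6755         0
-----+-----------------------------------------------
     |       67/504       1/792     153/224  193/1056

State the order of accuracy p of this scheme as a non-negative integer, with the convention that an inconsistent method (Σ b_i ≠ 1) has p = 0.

4

b = (67/504, 1/792, 153/224, 193/1056)
c = (0, -6/5, 7/15, 1)
Ac = (0, 0, 35/306, 187/386)
Σ b_i: 67/504·1 + 1/792·1 + 153/224·1 + 193/1056·1 = 1 ✓
b·c: 1/792·(-6/5) + 153/224·7/15 + 193/1056·1 = 1/2 ✓
b·c²: 1/792·36/25 + 153/224·49/225 + 193/1056·1 = 1/3 ✓
b·Ac: 153/224·35/306 + 193/1056·187/386 = 1/6 ✓
b·c³: 1/792·(-216/125) + 153/224·343/3375 + 193/1056·1 = 1/4 ✓
b·(c∘Ac): 153/224·49/918 + 193/1056·187/386 = 1/8 ✓
b·Ac²: 153/224·(-7/51) + 193/1056·187/193 = 1/12 ✓
b·A²c: 193/1056·44/193 = 1/24 ✓; 4 stages ⇒ order 4.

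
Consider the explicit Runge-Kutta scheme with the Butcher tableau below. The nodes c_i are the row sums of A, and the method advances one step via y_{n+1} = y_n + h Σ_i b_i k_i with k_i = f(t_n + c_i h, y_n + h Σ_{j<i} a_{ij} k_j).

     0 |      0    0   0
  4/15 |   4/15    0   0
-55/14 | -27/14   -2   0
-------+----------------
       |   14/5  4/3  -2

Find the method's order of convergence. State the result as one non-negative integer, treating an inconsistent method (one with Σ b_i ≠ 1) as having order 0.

b = (14/5, 4/3, -2)
c = (0, 4/15, -55/14)
Ac = (0, 0, -8/15)
Σ b_i: 14/5·1 + 4/3·1 + (-2)·1 = 32/15 ≠ 1 ⇒ order 0.

0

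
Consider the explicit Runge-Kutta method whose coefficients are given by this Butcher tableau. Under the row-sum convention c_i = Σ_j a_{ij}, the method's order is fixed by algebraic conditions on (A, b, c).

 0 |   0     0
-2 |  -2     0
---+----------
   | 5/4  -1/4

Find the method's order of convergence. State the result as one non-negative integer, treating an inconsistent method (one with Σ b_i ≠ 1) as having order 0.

2

b = (5/4, -1/4)
c = (0, -2)
Σ b_i: 5/4·1 + (-1/4)·1 = 1 ✓
b·c: (-1/4)·(-2) = 1/2 ✓; 2 stages ⇒ order 2.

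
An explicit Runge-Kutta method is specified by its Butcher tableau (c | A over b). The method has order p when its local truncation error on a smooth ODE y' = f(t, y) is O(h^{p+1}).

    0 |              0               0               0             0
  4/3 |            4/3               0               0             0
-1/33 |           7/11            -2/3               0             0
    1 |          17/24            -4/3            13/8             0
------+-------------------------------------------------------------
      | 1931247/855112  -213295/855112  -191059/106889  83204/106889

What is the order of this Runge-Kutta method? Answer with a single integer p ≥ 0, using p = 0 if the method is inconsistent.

b = (1931247/855112, -213295/855112, -191059/106889, 83204/106889)
c = (0, 4/3, -1/33, 1)
Ac = (0, 0, -8/9, -1447/792)
Σ b_i: 1931247/855112·1 + (-213295/855112)·1 + (-191059/106889)·1 + 83204/106889·1 = 1 ✓
b·c: (-213295/855112)·4/3 + (-191059/106889)·(-1/33) + 83204/106889·1 = 1/2 ✓
b·c²: (-213295/855112)·16/9 + (-191059/106889)·1/1089 + 83204/106889·1 = 1/3 ✓
b·Ac: (-191059/106889)·(-8/9) + 83204/106889·(-1447/792) = 1/6 ✓
b·c³: (-213295/855112)·64/27 + (-191059/106889)·(-1/35937) + 83204/106889·1 = 1981069/10582011 ≠ 1/4 ⇒ order 3.
b·(c∘Ac): (-191059/106889)·8/297 + 83204/106889·(-1447/792) = -8486735/5772006 ≠ 1/8
b·Ac²: (-191059/106889)·(-32/27) + 83204/106889·(-61913/26136) = 5809351/21164022 ≠ 1/12
b·A²c: 83204/106889·(-13/9) = -1081652/962001 ≠ 1/24

3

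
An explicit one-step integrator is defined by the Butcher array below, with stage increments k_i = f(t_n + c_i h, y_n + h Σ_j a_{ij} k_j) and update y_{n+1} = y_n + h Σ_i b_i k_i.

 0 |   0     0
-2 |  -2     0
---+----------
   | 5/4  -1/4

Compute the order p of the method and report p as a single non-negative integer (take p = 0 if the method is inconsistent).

b = (5/4, -1/4)
c = (0, -2)
Σ b_i: 5/4·1 + (-1/4)·1 = 1 ✓
b·c: (-1/4)·(-2) = 1/2 ✓; 2 stages ⇒ order 2.

2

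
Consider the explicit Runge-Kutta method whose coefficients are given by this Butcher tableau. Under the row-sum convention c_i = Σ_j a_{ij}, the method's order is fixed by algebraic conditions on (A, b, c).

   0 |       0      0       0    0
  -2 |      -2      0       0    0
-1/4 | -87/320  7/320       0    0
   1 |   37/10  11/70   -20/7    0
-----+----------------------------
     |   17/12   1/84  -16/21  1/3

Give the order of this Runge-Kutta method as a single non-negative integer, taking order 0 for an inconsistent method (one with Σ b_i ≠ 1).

b = (17/12, 1/84, -16/21, 1/3)
c = (0, -2, -1/4, 1)
Ac = (0, 0, -7/160, 2/5)
Σ b_i: 17/12·1 + 1/84·1 + (-16/21)·1 + 1/3·1 = 1 ✓
b·c: 1/84·(-2) + (-16/21)·(-1/4) + 1/3·1 = 1/2 ✓
b·c²: 1/84·4 + (-16/21)·1/16 + 1/3·1 = 1/3 ✓
b·Ac: (-16/21)·(-7/160) + 1/3·2/5 = 1/6 ✓
b·c³: 1/84·(-8) + (-16/21)·(-1/64) + 1/3·1 = 1/4 ✓
b·(c∘Ac): (-16/21)·7/640 + 1/3·2/5 = 1/8 ✓
b·Ac²: (-16/21)·7/80 + 1/3·9/20 = 1/12 ✓
b·A²c: 1/3·1/8 = 1/24 ✓; 4 stages ⇒ order 4.

4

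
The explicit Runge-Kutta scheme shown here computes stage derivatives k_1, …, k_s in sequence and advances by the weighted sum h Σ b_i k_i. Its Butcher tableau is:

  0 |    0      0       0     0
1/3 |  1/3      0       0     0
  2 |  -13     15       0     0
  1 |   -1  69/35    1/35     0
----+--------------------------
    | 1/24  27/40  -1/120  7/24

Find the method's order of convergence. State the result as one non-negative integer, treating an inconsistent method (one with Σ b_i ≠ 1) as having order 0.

b = (1/24, 27/40, -1/120, 7/24)
c = (0, 1/3, 2, 1)
Ac = (0, 0, 5, 5/7)
Σ b_i: 1/24·1 + 27/40·1 + (-1/120)·1 + 7/24·1 = 1 ✓
b·c: 27/40·1/3 + (-1/120)·2 + 7/24·1 = 1/2 ✓
b·c²: 27/40·1/9 + (-1/120)·4 + 7/24·1 = 1/3 ✓
b·Ac: (-1/120)·5 + 7/24·5/7 = 1/6 ✓
b·c³: 27/40·1/27 + (-1/120)·8 + 7/24·1 = 1/4 ✓
b·(c∘Ac): (-1/120)·10 + 7/24·5/7 = 1/8 ✓
b·Ac²: (-1/120)·5/3 + 7/24·1/3 = 1/12 ✓
b·A²c: 7/24·1/7 = 1/24 ✓; 4 stages ⇒ order 4.

4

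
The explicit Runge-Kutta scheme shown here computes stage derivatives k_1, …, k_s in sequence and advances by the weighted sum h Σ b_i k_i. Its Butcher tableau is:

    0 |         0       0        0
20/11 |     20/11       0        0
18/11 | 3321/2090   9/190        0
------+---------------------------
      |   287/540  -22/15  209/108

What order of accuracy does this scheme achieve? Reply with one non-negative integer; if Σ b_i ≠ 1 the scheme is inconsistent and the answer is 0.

3

b = (287/540, -22/15, 209/108)
c = (0, 20/11, 18/11)
Ac = (0, 0, 18/209)
Σ b_i: 287/540·1 + (-22/15)·1 + 209/108·1 = 1 ✓
b·c: (-22/15)·20/11 + 209/108·18/11 = 1/2 ✓
b·c²: (-22/15)·400/121 + 209/108·324/121 = 1/3 ✓
b·Ac: 209/108·18/209 = 1/6 ✓; 3 stages ⇒ order 3.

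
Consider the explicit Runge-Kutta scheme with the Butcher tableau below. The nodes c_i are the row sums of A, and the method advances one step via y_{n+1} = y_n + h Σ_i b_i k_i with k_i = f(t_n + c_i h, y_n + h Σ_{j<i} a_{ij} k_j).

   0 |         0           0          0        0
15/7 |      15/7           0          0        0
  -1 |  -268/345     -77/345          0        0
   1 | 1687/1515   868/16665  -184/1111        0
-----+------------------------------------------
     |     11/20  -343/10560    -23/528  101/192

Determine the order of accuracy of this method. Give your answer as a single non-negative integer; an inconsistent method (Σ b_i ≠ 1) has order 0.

b = (11/20, -343/10560, -23/528, 101/192)
c = (0, 15/7, -1, 1)
Ac = (0, 0, -11/23, 28/101)
Σ b_i: 11/20·1 + (-343/10560)·1 + (-23/528)·1 + 101/192·1 = 1 ✓
b·c: (-343/10560)·15/7 + (-23/528)·(-1) + 101/192·1 = 1/2 ✓
b·c²: (-343/10560)·225/49 + (-23/528)·1 + 101/192·1 = 1/3 ✓
b·Ac: (-23/528)·(-11/23) + 101/192·28/101 = 1/6 ✓
b·c³: (-343/10560)·3375/343 + (-23/528)·(-1) + 101/192·1 = 1/4 ✓
b·(c∘Ac): (-23/528)·11/23 + 101/192·28/101 = 1/8 ✓
b·Ac²: (-23/528)·(-165/161) + 101/192·52/707 = 1/12 ✓
b·A²c: 101/192·8/101 = 1/24 ✓; 4 stages ⇒ order 4.

4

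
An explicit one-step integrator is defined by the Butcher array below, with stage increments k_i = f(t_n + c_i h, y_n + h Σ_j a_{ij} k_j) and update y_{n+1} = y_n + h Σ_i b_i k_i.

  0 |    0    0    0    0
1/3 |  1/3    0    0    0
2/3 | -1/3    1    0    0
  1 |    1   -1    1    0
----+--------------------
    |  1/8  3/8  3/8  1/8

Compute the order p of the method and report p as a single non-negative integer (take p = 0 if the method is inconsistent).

b = (1/8, 3/8, 3/8, 1/8)
c = (0, 1/3, 2/3, 1)
Ac = (0, 0, 1/3, 1/3)
Σ b_i: 1/8·1 + 3/8·1 + 3/8·1 + 1/8·1 = 1 ✓
b·c: 3/8·1/3 + 3/8·2/3 + 1/8·1 = 1/2 ✓
b·c²: 3/8·1/9 + 3/8·4/9 + 1/8·1 = 1/3 ✓
b·Ac: 3/8·1/3 + 1/8·1/3 = 1/6 ✓
b·c³: 3/8·1/27 + 3/8·8/27 + 1/8·1 = 1/4 ✓
b·(c∘Ac): 3/8·2/9 + 1/8·1/3 = 1/8 ✓
b·Ac²: 3/8·1/9 + 1/8·1/3 = 1/12 ✓
b·A²c: 1/8·1/3 = 1/24 ✓; 4 stages ⇒ order 4.

4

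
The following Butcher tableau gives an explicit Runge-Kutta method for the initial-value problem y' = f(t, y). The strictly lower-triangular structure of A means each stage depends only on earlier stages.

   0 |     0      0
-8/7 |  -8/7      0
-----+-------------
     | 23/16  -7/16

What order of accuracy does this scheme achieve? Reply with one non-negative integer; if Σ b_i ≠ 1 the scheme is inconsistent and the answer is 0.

b = (23/16, -7/16)
c = (0, -8/7)
Σ b_i: 23/16·1 + (-7/16)·1 = 1 ✓
b·c: (-7/16)·(-8/7) = 1/2 ✓; 2 stages ⇒ order 2.

2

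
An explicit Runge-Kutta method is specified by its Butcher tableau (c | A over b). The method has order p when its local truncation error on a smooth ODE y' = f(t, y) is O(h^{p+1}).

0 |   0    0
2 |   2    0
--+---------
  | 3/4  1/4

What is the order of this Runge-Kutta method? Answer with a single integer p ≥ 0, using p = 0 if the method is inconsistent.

2

b = (3/4, 1/4)
c = (0, 2)
Σ b_i: 3/4·1 + 1/4·1 = 1 ✓
b·c: 1/4·2 = 1/2 ✓; 2 stages ⇒ order 2.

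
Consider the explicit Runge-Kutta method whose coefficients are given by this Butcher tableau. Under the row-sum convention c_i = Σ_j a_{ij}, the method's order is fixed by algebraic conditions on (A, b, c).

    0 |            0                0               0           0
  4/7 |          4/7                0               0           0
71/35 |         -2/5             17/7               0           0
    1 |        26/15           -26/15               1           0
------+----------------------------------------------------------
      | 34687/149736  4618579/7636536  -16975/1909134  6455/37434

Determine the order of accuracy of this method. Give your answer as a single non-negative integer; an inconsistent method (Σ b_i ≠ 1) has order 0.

3

b = (34687/149736, 4618579/7636536, -16975/1909134, 6455/37434)
c = (0, 4/7, 71/35, 1)
Ac = (0, 0, 68/49, 109/105)
Σ b_i: 34687/149736·1 + 4618579/7636536·1 + (-16975/1909134)·1 + 6455/37434·1 = 1 ✓
b·c: 4618579/7636536·4/7 + (-16975/1909134)·71/35 + 6455/37434·1 = 1/2 ✓
b·c²: 4618579/7636536·16/49 + (-16975/1909134)·5041/1225 + 6455/37434·1 = 1/3 ✓
b·Ac: (-16975/1909134)·68/49 + 6455/37434·109/105 = 1/6 ✓
b·c³: 4618579/7636536·64/343 + (-16975/1909134)·357911/42875 + 6455/37434·1 = 967859/4585665 ≠ 1/4 ⇒ order 3.
b·(c∘Ac): (-16975/1909134)·4828/1715 + 6455/37434·109/105 = 282431/1834266 ≠ 1/8
b·Ac²: (-16975/1909134)·272/343 + 6455/37434·13043/3675 = 326363/539490 ≠ 1/12
b·A²c: 6455/37434·68/49 = 12910/53949 ≠ 1/24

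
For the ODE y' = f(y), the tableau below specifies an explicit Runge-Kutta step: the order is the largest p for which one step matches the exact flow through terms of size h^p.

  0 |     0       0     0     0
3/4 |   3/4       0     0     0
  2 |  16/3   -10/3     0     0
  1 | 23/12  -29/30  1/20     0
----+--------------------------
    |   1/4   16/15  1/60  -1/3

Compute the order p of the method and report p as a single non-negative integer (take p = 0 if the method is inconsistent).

4

b = (1/4, 16/15, 1/60, -1/3)
c = (0, 3/4, 2, 1)
Ac = (0, 0, -5/2, -5/8)
Σ b_i: 1/4·1 + 16/15·1 + 1/60·1 + (-1/3)·1 = 1 ✓
b·c: 16/15·3/4 + 1/60·2 + (-1/3)·1 = 1/2 ✓
b·c²: 16/15·9/16 + 1/60·4 + (-1/3)·1 = 1/3 ✓
b·Ac: 1/60·(-5/2) + (-1/3)·(-5/8) = 1/6 ✓
b·c³: 16/15·27/64 + 1/60·8 + (-1/3)·1 = 1/4 ✓
b·(c∘Ac): 1/60·(-5) + (-1/3)·(-5/8) = 1/8 ✓
b·Ac²: 1/60·(-15/8) + (-1/3)·(-11/32) = 1/12 ✓
b·A²c: (-1/3)·(-1/8) = 1/24 ✓; 4 stages ⇒ order 4.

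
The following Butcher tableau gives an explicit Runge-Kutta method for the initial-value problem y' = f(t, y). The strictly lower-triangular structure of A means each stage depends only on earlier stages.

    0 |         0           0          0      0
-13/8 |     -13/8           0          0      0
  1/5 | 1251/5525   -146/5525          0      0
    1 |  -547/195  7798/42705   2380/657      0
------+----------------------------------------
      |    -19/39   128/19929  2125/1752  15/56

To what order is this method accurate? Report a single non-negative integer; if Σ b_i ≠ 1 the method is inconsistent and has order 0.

4

b = (-19/39, 128/19929, 2125/1752, 15/56)
c = (0, -13/8, 1/5, 1)
Ac = (0, 0, 73/1700, 77/180)
Σ b_i: (-19/39)·1 + 128/19929·1 + 2125/1752·1 + 15/56·1 = 1 ✓
b·c: 128/19929·(-13/8) + 2125/1752·1/5 + 15/56·1 = 1/2 ✓
b·c²: 128/19929·169/64 + 2125/1752·1/25 + 15/56·1 = 1/3 ✓
b·Ac: 2125/1752·73/1700 + 15/56·77/180 = 1/6 ✓
b·c³: 128/19929·(-2197/512) + 2125/1752·1/125 + 15/56·1 = 1/4 ✓
b·(c∘Ac): 2125/1752·73/8500 + 15/56·77/180 = 1/8 ✓
b·Ac²: 2125/1752·(-949/13600) + 15/56·301/480 = 1/12 ✓
b·A²c: 15/56·7/45 = 1/24 ✓; 4 stages ⇒ order 4.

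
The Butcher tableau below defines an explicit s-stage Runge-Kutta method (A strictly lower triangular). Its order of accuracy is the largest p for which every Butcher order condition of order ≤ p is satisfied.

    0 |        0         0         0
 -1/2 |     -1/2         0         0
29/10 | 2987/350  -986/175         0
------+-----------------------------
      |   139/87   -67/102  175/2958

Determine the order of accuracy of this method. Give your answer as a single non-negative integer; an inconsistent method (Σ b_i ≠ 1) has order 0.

3

b = (139/87, -67/102, 175/2958)
c = (0, -1/2, 29/10)
Ac = (0, 0, 493/175)
Σ b_i: 139/87·1 + (-67/102)·1 + 175/2958·1 = 1 ✓
b·c: (-67/102)·(-1/2) + 175/2958·29/10 = 1/2 ✓
b·c²: (-67/102)·1/4 + 175/2958·841/100 = 1/3 ✓
b·Ac: 175/2958·493/175 = 1/6 ✓; 3 stages ⇒ order 3.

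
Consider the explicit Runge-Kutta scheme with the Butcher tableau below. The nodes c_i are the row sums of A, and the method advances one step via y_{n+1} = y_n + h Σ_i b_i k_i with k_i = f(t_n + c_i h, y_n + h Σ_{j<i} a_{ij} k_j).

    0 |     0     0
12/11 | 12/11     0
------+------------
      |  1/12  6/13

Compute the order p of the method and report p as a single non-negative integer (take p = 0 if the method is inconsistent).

0

b = (1/12, 6/13)
c = (0, 12/11)
Σ b_i: 1/12·1 + 6/13·1 = 85/156 ≠ 1 ⇒ order 0.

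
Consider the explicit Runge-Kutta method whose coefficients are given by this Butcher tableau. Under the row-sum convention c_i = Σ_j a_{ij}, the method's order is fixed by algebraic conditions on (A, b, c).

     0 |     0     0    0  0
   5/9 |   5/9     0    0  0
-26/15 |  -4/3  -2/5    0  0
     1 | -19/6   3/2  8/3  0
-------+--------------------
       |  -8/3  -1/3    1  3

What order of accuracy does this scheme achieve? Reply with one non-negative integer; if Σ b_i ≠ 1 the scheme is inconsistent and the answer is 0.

b = (-8/3, -1/3, 1, 3)
c = (0, 5/9, -26/15, 1)
Ac = (0, 0, -2/9, -341/90)
Σ b_i: (-8/3)·1 + (-1/3)·1 + 1·1 + 3·1 = 1 ✓
b·c: (-1/3)·5/9 + 1·(-26/15) + 3·1 = 146/135 ≠ 1/2 ⇒ order 1.

1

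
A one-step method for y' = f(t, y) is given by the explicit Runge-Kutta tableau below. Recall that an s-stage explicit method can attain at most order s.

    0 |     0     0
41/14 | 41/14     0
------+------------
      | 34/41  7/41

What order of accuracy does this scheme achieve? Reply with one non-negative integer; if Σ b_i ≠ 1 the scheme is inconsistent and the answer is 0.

b = (34/41, 7/41)
c = (0, 41/14)
Σ b_i: 34/41·1 + 7/41·1 = 1 ✓
b·c: 7/41·41/14 = 1/2 ✓; 2 stages ⇒ order 2.

2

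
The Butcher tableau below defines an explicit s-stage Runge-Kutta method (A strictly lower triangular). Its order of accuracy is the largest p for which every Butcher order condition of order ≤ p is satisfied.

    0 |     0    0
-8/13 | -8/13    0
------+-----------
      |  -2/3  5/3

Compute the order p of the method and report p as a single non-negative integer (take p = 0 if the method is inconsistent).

1

b = (-2/3, 5/3)
c = (0, -8/13)
Σ b_i: (-2/3)·1 + 5/3·1 = 1 ✓
b·c: 5/3·(-8/13) = -40/39 ≠ 1/2 ⇒ order 1.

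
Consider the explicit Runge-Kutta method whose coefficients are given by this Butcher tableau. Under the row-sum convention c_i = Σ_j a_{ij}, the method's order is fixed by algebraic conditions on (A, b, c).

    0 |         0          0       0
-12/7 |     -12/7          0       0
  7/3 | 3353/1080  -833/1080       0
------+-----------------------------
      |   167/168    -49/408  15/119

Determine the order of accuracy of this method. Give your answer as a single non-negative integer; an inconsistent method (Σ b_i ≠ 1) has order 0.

b = (167/168, -49/408, 15/119)
c = (0, -12/7, 7/3)
Ac = (0, 0, 119/90)
Σ b_i: 167/168·1 + (-49/408)·1 + 15/119·1 = 1 ✓
b·c: (-49/408)·(-12/7) + 15/119·7/3 = 1/2 ✓
b·c²: (-49/408)·144/49 + 15/119·49/9 = 1/3 ✓
b·Ac: 15/119·119/90 = 1/6 ✓; 3 stages ⇒ order 3.

3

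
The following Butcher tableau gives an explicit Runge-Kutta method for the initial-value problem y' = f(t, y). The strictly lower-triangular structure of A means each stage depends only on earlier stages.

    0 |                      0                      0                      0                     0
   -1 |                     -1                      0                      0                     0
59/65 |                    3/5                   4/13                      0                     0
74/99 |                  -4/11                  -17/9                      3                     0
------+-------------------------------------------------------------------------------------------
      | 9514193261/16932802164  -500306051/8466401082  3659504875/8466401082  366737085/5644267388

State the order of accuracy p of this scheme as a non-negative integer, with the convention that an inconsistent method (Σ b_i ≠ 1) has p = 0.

3

b = (9514193261/16932802164, -500306051/8466401082, 3659504875/8466401082, 366737085/5644267388)
c = (0, -1, 59/65, 74/99)
Ac = (0, 0, -4/13, 2698/585)
Σ b_i: 9514193261/16932802164·1 + (-500306051/8466401082)·1 + 3659504875/8466401082·1 + 366737085/5644267388·1 = 1 ✓
b·c: (-500306051/8466401082)·(-1) + 3659504875/8466401082·59/65 + 366737085/5644267388·74/99 = 1/2 ✓
b·c²: (-500306051/8466401082)·1 + 3659504875/8466401082·3481/4225 + 366737085/5644267388·5476/9801 = 1/3 ✓
b·Ac: 3659504875/8466401082·(-4/13) + 366737085/5644267388·2698/585 = 1/6 ✓
b·c³: (-500306051/8466401082)·(-1) + 3659504875/8466401082·205379/274625 + 366737085/5644267388·405224/970299 = 202808707444/495284463297 ≠ 1/4 ⇒ order 3.
b·(c∘Ac): 3659504875/8466401082·(-236/845) + 366737085/5644267388·199652/57915 = 145721937/1411066847 ≠ 1/8
b·Ac²: 3659504875/8466401082·4/13 + 366737085/5644267388·22162/38025 = 94030167443/550316070330 ≠ 1/12
b·A²c: 366737085/5644267388·(-12/13) = -84631635/1411066847 ≠ 1/24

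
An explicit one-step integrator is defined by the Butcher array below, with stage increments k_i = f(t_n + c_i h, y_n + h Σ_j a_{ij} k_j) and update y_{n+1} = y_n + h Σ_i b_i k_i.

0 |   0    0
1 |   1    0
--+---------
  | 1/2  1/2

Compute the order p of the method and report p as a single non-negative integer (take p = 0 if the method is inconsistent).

2

b = (1/2, 1/2)
c = (0, 1)
Σ b_i: 1/2·1 + 1/2·1 = 1 ✓
b·c: 1/2·1 = 1/2 ✓; 2 stages ⇒ order 2.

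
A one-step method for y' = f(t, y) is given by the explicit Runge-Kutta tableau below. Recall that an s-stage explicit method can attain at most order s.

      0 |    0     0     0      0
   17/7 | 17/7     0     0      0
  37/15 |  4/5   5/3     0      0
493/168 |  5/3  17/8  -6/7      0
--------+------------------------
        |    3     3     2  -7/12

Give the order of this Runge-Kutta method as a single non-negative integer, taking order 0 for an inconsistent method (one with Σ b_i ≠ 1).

0

b = (3, 3, 2, -7/12)
c = (0, 17/7, 37/15, 493/168)
Ac = (0, 0, 85/21, 853/280)
Σ b_i: 3·1 + 3·1 + 2·1 + (-7/12)·1 = 89/12 ≠ 1 ⇒ order 0.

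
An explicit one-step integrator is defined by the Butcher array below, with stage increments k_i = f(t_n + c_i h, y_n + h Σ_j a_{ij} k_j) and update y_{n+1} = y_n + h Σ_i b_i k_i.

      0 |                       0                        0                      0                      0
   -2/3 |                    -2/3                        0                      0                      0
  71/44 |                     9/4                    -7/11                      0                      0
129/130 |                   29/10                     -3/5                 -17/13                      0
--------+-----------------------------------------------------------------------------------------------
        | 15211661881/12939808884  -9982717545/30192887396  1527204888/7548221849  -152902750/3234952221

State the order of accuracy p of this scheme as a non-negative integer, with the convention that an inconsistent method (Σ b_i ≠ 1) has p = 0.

b = (15211661881/12939808884, -9982717545/30192887396, 1527204888/7548221849, -152902750/3234952221)
c = (0, -2/3, 71/44, 129/130)
Ac = (0, 0, 14/33, -4891/2860)
Σ b_i: 15211661881/12939808884·1 + (-9982717545/30192887396)·1 + 1527204888/7548221849·1 + (-152902750/3234952221)·1 = 1 ✓
b·c: (-9982717545/30192887396)·(-2/3) + 1527204888/7548221849·71/44 + (-152902750/3234952221)·129/130 = 1/2 ✓
b·c²: (-9982717545/30192887396)·4/9 + 1527204888/7548221849·5041/1936 + (-152902750/3234952221)·16641/16900 = 1/3 ✓
b·Ac: 1527204888/7548221849·14/33 + (-152902750/3234952221)·(-4891/2860) = 1/6 ✓
b·c³: (-9982717545/30192887396)·(-8/27) + 1527204888/7548221849·357911/85184 + (-152902750/3234952221)·2146689/2197000 = 232860484595/258194326104 ≠ 1/4 ⇒ order 3.
b·(c∘Ac): 1527204888/7548221849·497/726 + (-152902750/3234952221)·(-630939/371800) = 943383877/4313269628 ≠ 1/8
b·Ac²: 1527204888/7548221849·(-28/99) + (-152902750/3234952221)·(-1386127/377520) = 2310257513/19861102008 ≠ 1/12
b·A²c: (-152902750/3234952221)·(-238/429) = 254481500/9704856663 ≠ 1/24

3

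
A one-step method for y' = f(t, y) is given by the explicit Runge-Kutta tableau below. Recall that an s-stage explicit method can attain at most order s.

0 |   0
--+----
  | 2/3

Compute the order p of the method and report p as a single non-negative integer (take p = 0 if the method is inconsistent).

0

b = (2/3)
c = (0)
Σ b_i: 2/3·1 = 2/3 ≠ 1 ⇒ order 0.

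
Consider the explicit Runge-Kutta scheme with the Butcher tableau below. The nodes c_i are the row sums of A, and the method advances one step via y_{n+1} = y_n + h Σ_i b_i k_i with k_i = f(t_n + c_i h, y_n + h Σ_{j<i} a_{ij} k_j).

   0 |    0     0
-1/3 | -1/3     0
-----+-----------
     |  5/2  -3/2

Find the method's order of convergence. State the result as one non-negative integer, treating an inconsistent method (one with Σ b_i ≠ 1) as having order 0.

b = (5/2, -3/2)
c = (0, -1/3)
Σ b_i: 5/2·1 + (-3/2)·1 = 1 ✓
b·c: (-3/2)·(-1/3) = 1/2 ✓; 2 stages ⇒ order 2.

2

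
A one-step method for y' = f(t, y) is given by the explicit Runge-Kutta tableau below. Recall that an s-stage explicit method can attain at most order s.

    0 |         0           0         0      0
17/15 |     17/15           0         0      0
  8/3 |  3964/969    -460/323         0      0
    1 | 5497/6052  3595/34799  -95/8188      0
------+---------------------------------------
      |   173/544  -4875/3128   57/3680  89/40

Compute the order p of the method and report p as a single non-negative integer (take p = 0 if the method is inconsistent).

4

b = (173/544, -4875/3128, 57/3680, 89/40)
c = (0, 17/15, 8/3, 1)
Ac = (0, 0, -92/57, 23/267)
Σ b_i: 173/544·1 + (-4875/3128)·1 + 57/3680·1 + 89/40·1 = 1 ✓
b·c: (-4875/3128)·17/15 + 57/3680·8/3 + 89/40·1 = 1/2 ✓
b·c²: (-4875/3128)·289/225 + 57/3680·64/9 + 89/40·1 = 1/3 ✓
b·Ac: 57/3680·(-92/57) + 89/40·23/267 = 1/6 ✓
b·c³: (-4875/3128)·4913/3375 + 57/3680·512/27 + 89/40·1 = 1/4 ✓
b·(c∘Ac): 57/3680·(-736/171) + 89/40·23/267 = 1/8 ✓
b·Ac²: 57/3680·(-1564/855) + 89/40·67/1335 = 1/12 ✓
b·A²c: 89/40·5/267 = 1/24 ✓; 4 stages ⇒ order 4.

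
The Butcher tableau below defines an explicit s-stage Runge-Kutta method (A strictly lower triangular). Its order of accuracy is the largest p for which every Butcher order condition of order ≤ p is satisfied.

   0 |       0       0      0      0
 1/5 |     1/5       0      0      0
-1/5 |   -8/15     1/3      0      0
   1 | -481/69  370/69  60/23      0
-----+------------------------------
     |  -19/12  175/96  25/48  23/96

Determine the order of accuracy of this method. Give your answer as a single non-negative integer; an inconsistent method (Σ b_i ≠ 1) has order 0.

b = (-19/12, 175/96, 25/48, 23/96)
c = (0, 1/5, -1/5, 1)
Ac = (0, 0, 1/15, 38/69)
Σ b_i: (-19/12)·1 + 175/96·1 + 25/48·1 + 23/96·1 = 1 ✓
b·c: 175/96·1/5 + 25/48·(-1/5) + 23/96·1 = 1/2 ✓
b·c²: 175/96·1/25 + 25/48·1/25 + 23/96·1 = 1/3 ✓
b·Ac: 25/48·1/15 + 23/96·38/69 = 1/6 ✓
b·c³: 175/96·1/125 + 25/48·(-1/125) + 23/96·1 = 1/4 ✓
b·(c∘Ac): 25/48·(-1/75) + 23/96·38/69 = 1/8 ✓
b·Ac²: 25/48·1/75 + 23/96·22/69 = 1/12 ✓
b·A²c: 23/96·4/23 = 1/24 ✓; 4 stages ⇒ order 4.

4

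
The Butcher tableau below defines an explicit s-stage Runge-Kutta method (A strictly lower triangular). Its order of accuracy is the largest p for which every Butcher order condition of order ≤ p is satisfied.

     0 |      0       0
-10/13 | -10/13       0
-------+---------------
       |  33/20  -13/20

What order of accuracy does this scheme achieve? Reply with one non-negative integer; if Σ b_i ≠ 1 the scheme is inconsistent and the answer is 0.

b = (33/20, -13/20)
c = (0, -10/13)
Σ b_i: 33/20·1 + (-13/20)·1 = 1 ✓
b·c: (-13/20)·(-10/13) = 1/2 ✓; 2 stages ⇒ order 2.

2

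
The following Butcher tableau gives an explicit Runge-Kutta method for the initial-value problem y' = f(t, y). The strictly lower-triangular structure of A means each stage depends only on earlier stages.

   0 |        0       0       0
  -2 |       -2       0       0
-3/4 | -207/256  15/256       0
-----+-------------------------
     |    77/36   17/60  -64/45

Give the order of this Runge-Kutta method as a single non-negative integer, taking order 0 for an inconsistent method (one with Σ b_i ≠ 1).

b = (77/36, 17/60, -64/45)
c = (0, -2, -3/4)
Ac = (0, 0, -15/128)
Σ b_i: 77/36·1 + 17/60·1 + (-64/45)·1 = 1 ✓
b·c: 17/60·(-2) + (-64/45)·(-3/4) = 1/2 ✓
b·c²: 17/60·4 + (-64/45)·9/16 = 1/3 ✓
b·Ac: (-64/45)·(-15/128) = 1/6 ✓; 3 stages ⇒ order 3.

3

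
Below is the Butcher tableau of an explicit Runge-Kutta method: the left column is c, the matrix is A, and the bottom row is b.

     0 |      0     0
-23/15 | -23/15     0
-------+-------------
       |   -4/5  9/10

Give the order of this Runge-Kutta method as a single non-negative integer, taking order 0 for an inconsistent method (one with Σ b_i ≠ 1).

b = (-4/5, 9/10)
c = (0, -23/15)
Σ b_i: (-4/5)·1 + 9/10·1 = 1/10 ≠ 1 ⇒ order 0.

0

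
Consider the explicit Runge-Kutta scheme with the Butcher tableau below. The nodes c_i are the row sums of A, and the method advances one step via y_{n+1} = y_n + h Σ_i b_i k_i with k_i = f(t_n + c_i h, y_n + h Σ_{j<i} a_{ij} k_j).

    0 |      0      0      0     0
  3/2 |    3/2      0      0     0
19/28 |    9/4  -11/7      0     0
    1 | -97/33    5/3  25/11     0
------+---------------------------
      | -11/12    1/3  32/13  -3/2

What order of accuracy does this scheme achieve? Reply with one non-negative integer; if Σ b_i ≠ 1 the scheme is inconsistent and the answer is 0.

0

b = (-11/12, 1/3, 32/13, -3/2)
c = (0, 3/2, 19/28, 1)
Ac = (0, 0, -33/14, 1245/308)
Σ b_i: (-11/12)·1 + 1/3·1 + 32/13·1 + (-3/2)·1 = 59/156 ≠ 1 ⇒ order 0.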